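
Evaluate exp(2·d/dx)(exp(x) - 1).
e^{x + 2} - 1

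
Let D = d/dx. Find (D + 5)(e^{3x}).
8 e^{3 x}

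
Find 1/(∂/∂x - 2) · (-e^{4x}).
- \frac{e^{4 x}}{2}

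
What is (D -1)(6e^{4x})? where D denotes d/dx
18 e^{4 x}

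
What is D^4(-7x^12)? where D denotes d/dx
- 83160 x^{8}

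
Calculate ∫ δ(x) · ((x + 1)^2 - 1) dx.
0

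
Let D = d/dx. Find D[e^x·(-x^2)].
x \left(- x - 2\right) e^{x}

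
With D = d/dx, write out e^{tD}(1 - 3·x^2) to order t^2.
- 3 t^{2} - 6 t x - 3 x^{2} + 1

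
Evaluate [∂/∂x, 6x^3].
18 x^{2}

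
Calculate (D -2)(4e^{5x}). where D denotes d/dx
12 e^{5 x}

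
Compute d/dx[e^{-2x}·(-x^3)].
x^{2} \left(2 x - 3\right) e^{- 2 x}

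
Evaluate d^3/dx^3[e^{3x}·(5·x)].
135 \left(x + 1\right) e^{3 x}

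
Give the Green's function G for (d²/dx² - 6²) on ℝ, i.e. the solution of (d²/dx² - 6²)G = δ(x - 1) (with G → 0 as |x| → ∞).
-\frac{e^{-6|x - 1|}}{12}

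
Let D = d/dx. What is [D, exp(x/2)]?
\frac{e^{\frac{x}{2}}}{2}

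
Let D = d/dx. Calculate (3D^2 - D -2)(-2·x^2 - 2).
4 x^{2} + 4 x - 8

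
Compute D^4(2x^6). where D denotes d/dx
720 x^{2}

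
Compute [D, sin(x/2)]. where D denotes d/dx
\frac{\cos{\left(\frac{x}{2} \right)}}{2}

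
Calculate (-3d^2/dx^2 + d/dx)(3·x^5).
15 x^{3} \left(x - 12\right)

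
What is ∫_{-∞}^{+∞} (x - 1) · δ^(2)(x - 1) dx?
0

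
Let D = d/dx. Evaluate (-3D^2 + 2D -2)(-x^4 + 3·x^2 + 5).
2 x^{4} - 8 x^{3} + 30 x^{2} + 12 x - 28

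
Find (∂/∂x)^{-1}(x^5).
\frac{x^{6}}{6}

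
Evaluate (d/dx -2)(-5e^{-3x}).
25 e^{- 3 x}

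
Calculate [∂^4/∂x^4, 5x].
20\frac{d^{3}}{dx^{3}}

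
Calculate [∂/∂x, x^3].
3 x^{2}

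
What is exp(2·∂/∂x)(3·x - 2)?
3 x + 4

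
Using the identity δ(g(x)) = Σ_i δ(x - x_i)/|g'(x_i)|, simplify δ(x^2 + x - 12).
\frac{\delta(x - 3) + \delta(x + 4)}{7}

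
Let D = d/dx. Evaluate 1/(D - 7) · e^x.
- \frac{e^{x}}{6}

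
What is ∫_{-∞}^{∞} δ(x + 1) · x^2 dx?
1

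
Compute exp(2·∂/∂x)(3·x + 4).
3 x + 10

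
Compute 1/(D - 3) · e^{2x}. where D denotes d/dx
- e^{2 x}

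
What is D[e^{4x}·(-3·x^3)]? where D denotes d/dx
x^{2} \left(- 12 x - 9\right) e^{4 x}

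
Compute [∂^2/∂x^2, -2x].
-4\frac{d}{dx}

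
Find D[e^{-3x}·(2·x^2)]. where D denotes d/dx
2 x \left(2 - 3 x\right) e^{- 3 x}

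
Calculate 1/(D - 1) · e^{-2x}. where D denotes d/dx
- \frac{e^{- 2 x}}{3}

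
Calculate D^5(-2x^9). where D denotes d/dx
- 30240 x^{4}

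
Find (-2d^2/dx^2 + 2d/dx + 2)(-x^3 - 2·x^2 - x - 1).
- 2 x^{3} - 10 x^{2} + 2 x + 4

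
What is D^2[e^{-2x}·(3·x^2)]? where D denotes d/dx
6 \left(2 x^{2} - 4 x + 1\right) e^{- 2 x}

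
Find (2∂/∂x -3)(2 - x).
3 x - 8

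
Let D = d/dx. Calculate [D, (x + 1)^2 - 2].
2 x + 2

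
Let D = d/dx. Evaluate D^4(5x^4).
120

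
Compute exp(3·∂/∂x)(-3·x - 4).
- 3 x - 13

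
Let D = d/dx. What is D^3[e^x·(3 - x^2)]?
\left(- x^{2} - 6 x - 3\right) e^{x}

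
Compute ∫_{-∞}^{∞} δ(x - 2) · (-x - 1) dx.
-3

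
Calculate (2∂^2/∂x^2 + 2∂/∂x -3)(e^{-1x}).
- 3 e^{- x}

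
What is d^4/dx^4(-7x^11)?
- 55440 x^{7}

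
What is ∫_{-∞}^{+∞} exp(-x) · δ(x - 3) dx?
e^{-3}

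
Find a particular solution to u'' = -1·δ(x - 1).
-\frac{|x - 1|}{2}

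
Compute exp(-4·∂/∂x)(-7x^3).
- 7 x^{3} + 84 x^{2} - 336 x + 448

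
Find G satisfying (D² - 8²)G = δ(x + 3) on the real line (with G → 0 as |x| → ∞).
-\frac{e^{-8|x + 3|}}{16}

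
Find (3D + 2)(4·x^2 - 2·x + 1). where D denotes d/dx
8 x^{2} + 20 x - 4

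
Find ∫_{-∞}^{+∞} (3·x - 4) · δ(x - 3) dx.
5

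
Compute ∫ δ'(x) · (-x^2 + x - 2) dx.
-1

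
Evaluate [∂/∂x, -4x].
-4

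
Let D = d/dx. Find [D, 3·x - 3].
3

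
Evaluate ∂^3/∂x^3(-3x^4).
- 72 x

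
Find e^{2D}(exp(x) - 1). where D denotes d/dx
e^{x + 2} - 1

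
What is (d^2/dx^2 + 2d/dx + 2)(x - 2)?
2 x - 2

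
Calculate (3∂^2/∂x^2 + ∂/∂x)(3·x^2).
6 x + 18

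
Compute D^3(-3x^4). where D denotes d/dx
- 72 x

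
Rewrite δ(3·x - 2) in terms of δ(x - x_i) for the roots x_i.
\frac{\delta(x - 2/3)}{3}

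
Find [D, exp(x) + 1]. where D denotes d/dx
e^{x}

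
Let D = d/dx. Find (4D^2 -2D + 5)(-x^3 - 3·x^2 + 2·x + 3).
- 5 x^{3} - 9 x^{2} - 2 x - 13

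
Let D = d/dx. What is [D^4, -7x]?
-28D^{3}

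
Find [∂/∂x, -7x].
-7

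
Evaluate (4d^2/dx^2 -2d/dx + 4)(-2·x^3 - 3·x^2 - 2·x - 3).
- 8 x^{3} - 44 x - 32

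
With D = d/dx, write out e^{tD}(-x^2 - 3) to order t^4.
- t^{2} - 2 t x - x^{2} - 3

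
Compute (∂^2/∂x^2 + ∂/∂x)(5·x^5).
25 x^{3} \left(x + 4\right)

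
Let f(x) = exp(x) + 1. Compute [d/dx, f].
e^{x}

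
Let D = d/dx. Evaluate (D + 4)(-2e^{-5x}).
2 e^{- 5 x}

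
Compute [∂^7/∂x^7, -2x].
-14\frac{d^{6}}{dx^{6}}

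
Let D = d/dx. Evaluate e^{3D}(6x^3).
6 x^{3} + 54 x^{2} + 162 x + 162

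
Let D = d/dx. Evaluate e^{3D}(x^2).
x^{2} + 6 x + 9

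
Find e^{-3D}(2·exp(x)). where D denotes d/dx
2 e^{x - 3}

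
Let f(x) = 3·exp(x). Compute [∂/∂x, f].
3 e^{x}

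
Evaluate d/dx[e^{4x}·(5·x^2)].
10 x \left(2 x + 1\right) e^{4 x}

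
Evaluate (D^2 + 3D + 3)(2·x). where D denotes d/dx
6 x + 6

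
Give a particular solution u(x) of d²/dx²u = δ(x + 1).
\frac{|x + 1|}{2}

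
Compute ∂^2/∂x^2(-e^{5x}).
- 25 e^{5 x}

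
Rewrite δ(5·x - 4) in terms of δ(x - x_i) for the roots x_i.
\frac{\delta(x - 4/5)}{5}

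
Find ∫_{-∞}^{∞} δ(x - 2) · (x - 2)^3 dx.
0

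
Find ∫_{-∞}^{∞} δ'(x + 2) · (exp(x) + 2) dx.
- \frac{1}{e^{2}}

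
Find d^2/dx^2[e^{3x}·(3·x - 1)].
\left(27 x + 9\right) e^{3 x}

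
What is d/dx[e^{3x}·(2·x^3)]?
6 x^{2} \left(x + 1\right) e^{3 x}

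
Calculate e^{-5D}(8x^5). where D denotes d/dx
8 x^{5} - 200 x^{4} + 2000 x^{3} - 10000 x^{2} + 25000 x - 25000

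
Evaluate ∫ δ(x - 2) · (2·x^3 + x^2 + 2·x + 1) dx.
25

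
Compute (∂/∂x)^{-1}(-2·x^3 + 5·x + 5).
- \frac{x^{4}}{2} + \frac{5 x^{2}}{2} + 5 x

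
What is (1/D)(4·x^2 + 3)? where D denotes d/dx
\frac{4 x^{3}}{3} + 3 x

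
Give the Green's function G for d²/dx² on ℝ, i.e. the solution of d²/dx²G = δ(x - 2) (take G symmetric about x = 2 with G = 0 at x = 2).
\frac{|x - 2|}{2}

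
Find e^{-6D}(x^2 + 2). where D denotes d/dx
x^{2} - 12 x + 38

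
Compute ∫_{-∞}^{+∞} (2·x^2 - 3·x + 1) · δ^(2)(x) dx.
4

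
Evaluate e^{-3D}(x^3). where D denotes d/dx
x^{3} - 9 x^{2} + 27 x - 27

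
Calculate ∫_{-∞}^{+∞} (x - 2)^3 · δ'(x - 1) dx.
-3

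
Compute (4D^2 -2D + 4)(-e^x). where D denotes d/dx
- 6 e^{x}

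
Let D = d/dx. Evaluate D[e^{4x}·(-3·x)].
\left(- 12 x - 3\right) e^{4 x}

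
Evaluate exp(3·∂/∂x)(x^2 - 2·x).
x^{2} + 4 x + 3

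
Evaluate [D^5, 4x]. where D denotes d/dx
20D^{4}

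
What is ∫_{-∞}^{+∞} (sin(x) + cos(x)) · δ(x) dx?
1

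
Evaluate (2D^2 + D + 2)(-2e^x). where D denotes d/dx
- 10 e^{x}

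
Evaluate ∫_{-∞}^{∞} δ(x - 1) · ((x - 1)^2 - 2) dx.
-2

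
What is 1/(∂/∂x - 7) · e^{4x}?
- \frac{e^{4 x}}{3}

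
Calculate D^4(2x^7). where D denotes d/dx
1680 x^{3}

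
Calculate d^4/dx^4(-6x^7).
- 5040 x^{3}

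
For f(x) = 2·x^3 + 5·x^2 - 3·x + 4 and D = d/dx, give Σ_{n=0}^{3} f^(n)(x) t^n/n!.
2 t^{3} + t^{2} \left(6 x + 5\right) + t \left(6 x^{2} + 10 x - 3\right) + 2 x^{3} + 5 x^{2} - 3 x + 4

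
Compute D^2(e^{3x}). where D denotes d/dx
9 e^{3 x}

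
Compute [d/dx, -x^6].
- 6 x^{5}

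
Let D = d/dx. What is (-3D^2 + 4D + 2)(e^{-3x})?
- 37 e^{- 3 x}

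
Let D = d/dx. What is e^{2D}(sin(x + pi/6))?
\sin{\left(x + \frac{\pi}{6} + 2 \right)}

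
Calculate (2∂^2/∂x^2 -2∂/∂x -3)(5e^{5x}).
185 e^{5 x}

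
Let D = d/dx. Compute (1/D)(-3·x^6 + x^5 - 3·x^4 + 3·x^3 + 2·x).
- \frac{3 x^{7}}{7} + \frac{x^{6}}{6} - \frac{3 x^{5}}{5} + \frac{3 x^{4}}{4} + x^{2}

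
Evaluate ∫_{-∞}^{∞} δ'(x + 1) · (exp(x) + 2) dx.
- \frac{1}{e}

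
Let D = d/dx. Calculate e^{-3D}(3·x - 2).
3 x - 11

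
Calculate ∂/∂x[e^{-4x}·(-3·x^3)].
x^{2} \left(12 x - 9\right) e^{- 4 x}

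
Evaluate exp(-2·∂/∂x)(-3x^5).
- 3 x^{5} + 30 x^{4} - 120 x^{3} + 240 x^{2} - 240 x + 96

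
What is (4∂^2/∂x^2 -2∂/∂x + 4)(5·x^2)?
20 x^{2} - 20 x + 40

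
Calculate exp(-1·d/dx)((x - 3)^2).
x^{2} - 8 x + 16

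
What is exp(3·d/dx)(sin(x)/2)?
\frac{\sin{\left(x + 3 \right)}}{2}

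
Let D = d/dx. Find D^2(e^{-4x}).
16 e^{- 4 x}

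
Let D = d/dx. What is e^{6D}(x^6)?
x^{6} + 36 x^{5} + 540 x^{4} + 4320 x^{3} + 19440 x^{2} + 46656 x + 46656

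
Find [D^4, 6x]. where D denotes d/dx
24D^{3}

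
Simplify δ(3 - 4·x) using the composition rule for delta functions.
\frac{\delta(x - 3/4)}{4}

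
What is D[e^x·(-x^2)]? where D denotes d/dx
x \left(- x - 2\right) e^{x}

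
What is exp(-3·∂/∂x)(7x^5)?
7 x^{5} - 105 x^{4} + 630 x^{3} - 1890 x^{2} + 2835 x - 1701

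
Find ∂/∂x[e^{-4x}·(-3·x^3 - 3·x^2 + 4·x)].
\left(12 x^{3} + 3 x^{2} - 22 x + 4\right) e^{- 4 x}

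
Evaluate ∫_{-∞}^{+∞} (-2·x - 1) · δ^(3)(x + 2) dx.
0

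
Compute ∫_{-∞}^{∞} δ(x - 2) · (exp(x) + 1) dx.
1 + e^{2}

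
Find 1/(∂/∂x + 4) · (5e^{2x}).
\frac{5 e^{2 x}}{6}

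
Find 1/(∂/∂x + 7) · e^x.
\frac{e^{x}}{8}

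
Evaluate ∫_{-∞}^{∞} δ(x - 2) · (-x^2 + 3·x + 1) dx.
3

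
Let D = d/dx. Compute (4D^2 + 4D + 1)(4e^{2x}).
100 e^{2 x}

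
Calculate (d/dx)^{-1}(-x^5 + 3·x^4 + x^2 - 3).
- \frac{x^{6}}{6} + \frac{3 x^{5}}{5} + \frac{x^{3}}{3} - 3 x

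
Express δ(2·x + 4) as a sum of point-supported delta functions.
\frac{\delta(x + 2)}{2}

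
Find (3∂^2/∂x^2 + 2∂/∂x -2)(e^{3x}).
31 e^{3 x}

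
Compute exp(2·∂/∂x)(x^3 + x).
x^{3} + 6 x^{2} + 13 x + 10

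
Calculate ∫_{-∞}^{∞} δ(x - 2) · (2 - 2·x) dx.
-2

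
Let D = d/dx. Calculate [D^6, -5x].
-30D^{5}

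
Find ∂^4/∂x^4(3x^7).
2520 x^{3}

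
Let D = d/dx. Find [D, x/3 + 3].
\frac{1}{3}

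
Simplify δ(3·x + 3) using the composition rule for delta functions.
\frac{\delta(x + 1)}{3}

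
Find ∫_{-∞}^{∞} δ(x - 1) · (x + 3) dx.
4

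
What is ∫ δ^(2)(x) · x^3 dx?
0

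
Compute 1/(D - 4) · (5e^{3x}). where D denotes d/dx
- 5 e^{3 x}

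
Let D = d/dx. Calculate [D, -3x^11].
- 33 x^{10}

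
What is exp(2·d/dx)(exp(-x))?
e^{- x - 2}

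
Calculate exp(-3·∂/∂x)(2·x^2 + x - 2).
2 x^{2} - 11 x + 13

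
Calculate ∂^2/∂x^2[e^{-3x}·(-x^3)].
3 x \left(- 3 x^{2} + 6 x - 2\right) e^{- 3 x}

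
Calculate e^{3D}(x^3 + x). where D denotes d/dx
x^{3} + 9 x^{2} + 28 x + 30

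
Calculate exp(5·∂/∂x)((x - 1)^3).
x^{3} + 12 x^{2} + 48 x + 64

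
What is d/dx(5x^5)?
25 x^{4}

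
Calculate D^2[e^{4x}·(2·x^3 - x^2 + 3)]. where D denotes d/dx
\left(32 x^{3} + 32 x^{2} - 4 x + 46\right) e^{4 x}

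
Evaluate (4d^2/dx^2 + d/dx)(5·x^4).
20 x^{2} \left(x + 12\right)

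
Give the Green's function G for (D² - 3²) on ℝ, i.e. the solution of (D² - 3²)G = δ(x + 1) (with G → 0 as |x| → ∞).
-\frac{e^{-3|x + 1|}}{6}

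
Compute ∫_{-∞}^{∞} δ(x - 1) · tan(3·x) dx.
\tan{\left(3 \right)}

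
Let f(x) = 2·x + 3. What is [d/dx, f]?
2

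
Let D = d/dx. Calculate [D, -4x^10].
- 40 x^{9}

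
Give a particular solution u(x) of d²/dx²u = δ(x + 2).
\frac{|x + 2|}{2}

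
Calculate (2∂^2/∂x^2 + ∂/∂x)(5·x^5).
25 x^{3} \left(x + 8\right)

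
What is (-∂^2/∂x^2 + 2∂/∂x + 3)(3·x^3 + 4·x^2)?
9 x^{3} + 30 x^{2} - 2 x - 8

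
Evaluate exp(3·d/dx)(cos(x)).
\cos{\left(x + 3 \right)}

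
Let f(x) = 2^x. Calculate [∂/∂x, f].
2^{x} \log{\left(2 \right)}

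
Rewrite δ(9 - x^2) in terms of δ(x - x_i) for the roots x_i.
\frac{\delta(x - 3) + \delta(x + 3)}{6}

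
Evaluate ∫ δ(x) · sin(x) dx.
0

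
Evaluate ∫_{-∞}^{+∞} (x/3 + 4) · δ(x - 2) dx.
\frac{14}{3}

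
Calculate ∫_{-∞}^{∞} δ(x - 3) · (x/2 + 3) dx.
\frac{9}{2}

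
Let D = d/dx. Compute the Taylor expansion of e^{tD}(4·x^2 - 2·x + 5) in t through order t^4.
4 t^{2} + 2 t \left(4 x - 1\right) + 4 x^{2} - 2 x + 5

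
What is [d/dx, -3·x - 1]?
-3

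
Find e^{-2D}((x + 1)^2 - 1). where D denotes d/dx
x \left(x - 2\right)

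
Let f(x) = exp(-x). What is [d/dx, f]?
- e^{- x}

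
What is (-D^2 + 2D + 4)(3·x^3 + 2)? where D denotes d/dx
12 x^{3} + 18 x^{2} - 18 x + 8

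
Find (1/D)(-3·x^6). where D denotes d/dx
- \frac{3 x^{7}}{7}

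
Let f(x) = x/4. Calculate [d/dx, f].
\frac{1}{4}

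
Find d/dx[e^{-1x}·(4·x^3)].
4 x^{2} \left(3 - x\right) e^{- x}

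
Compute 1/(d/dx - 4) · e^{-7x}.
- \frac{e^{- 7 x}}{11}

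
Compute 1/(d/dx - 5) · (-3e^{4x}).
3 e^{4 x}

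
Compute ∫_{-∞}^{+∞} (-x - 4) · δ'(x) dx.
1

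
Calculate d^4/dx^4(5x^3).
0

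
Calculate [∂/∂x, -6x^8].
- 48 x^{7}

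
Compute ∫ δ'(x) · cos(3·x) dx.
0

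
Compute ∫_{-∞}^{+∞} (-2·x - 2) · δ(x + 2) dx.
2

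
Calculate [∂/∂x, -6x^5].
- 30 x^{4}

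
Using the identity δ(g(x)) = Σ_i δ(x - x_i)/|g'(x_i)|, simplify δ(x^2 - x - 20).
\frac{\delta(x - 5) + \delta(x + 4)}{9}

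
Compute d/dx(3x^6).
18 x^{5}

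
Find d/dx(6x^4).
24 x^{3}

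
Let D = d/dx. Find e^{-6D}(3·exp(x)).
3 e^{x - 6}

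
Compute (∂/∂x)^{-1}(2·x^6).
\frac{2 x^{7}}{7}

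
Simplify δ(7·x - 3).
\frac{\delta(x - 3/7)}{7}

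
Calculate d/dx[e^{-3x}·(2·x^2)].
2 x \left(2 - 3 x\right) e^{- 3 x}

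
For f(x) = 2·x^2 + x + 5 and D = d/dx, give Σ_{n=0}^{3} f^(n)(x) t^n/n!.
2 t^{2} + t \left(4 x + 1\right) + 2 x^{2} + x + 5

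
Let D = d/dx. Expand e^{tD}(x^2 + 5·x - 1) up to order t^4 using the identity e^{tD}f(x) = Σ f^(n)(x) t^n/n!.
t^{2} + t \left(2 x + 5\right) + x^{2} + 5 x - 1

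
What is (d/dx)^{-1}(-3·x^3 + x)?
- \frac{3 x^{4}}{4} + \frac{x^{2}}{2}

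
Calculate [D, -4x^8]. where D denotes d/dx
- 32 x^{7}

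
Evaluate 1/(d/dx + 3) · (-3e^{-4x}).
3 e^{- 4 x}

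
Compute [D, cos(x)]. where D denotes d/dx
- \sin{\left(x \right)}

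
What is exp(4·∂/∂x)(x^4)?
x^{4} + 16 x^{3} + 96 x^{2} + 256 x + 256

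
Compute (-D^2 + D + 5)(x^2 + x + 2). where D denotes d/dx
5 x^{2} + 7 x + 9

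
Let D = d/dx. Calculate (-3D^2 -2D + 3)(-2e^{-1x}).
- 4 e^{- x}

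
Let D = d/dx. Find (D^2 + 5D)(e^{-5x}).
0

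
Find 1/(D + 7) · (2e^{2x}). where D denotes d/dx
\frac{2 e^{2 x}}{9}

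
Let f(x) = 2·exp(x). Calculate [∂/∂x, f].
2 e^{x}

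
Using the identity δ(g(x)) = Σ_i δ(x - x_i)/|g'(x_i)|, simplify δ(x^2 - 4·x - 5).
\frac{\delta(x - 5) + \delta(x + 1)}{6}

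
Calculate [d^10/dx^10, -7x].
-70\frac{d^{9}}{dx^{9}}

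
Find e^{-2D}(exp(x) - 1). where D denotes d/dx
e^{x - 2} - 1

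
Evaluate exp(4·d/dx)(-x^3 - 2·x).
- x^{3} - 12 x^{2} - 50 x - 72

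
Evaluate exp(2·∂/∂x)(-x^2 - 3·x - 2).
- x^{2} - 7 x - 12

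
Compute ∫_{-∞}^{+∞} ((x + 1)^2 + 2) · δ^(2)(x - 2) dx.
2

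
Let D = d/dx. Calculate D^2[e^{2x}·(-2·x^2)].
\left(- 8 x^{2} - 16 x - 4\right) e^{2 x}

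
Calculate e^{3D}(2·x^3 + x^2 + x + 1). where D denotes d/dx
2 x^{3} + 19 x^{2} + 61 x + 67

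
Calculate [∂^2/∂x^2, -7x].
-14\frac{d}{dx}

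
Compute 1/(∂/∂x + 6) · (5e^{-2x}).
\frac{5 e^{- 2 x}}{4}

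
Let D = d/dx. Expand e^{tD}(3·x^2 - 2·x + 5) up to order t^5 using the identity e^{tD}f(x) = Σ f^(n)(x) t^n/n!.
3 t^{2} + 2 t \left(3 x - 1\right) + 3 x^{2} - 2 x + 5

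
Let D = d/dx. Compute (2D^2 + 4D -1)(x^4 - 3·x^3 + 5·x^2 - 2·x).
- x^{4} + 19 x^{3} - 17 x^{2} + 6 x + 12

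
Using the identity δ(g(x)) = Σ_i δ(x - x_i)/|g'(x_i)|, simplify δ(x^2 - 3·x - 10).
\frac{\delta(x - 5) + \delta(x + 2)}{7}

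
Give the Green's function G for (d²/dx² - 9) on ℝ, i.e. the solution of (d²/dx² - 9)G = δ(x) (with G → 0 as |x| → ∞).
-\frac{e^{-3|x|}}{6}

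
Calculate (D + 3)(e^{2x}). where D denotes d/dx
5 e^{2 x}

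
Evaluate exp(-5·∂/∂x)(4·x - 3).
4 x - 23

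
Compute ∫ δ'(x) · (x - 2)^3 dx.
-12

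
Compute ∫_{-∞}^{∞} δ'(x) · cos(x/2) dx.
0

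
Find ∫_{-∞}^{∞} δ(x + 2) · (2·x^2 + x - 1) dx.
5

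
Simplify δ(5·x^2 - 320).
\frac{\delta(x - 8) + \delta(x + 8)}{80}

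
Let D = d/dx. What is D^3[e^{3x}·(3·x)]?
81 \left(x + 1\right) e^{3 x}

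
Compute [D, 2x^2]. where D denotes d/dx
4 x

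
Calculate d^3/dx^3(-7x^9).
- 3528 x^{6}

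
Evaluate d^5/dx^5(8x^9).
120960 x^{4}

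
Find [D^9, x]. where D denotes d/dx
9D^{8}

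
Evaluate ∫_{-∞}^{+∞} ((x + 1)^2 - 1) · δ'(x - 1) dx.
-4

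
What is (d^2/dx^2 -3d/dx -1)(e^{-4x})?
27 e^{- 4 x}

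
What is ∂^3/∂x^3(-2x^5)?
- 120 x^{2}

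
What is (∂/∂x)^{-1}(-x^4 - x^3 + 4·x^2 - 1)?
- \frac{x^{5}}{5} - \frac{x^{4}}{4} + \frac{4 x^{3}}{3} - x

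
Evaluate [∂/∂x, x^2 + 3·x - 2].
2 x + 3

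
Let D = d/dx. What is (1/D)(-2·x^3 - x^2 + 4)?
- \frac{x^{4}}{2} - \frac{x^{3}}{3} + 4 x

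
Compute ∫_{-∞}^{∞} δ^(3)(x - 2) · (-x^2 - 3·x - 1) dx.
0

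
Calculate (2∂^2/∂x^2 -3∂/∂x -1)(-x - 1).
x + 4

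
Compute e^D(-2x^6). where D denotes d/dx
- 2 x^{6} - 12 x^{5} - 30 x^{4} - 40 x^{3} - 30 x^{2} - 12 x - 2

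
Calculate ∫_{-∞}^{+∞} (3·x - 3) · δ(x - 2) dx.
3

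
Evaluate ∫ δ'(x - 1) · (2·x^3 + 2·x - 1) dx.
-8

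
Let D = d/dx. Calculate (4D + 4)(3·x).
12 x + 12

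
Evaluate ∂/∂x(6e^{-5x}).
- 30 e^{- 5 x}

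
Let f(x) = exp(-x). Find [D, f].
- e^{- x}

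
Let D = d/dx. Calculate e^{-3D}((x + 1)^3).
x^{3} - 6 x^{2} + 12 x - 8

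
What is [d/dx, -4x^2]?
- 8 x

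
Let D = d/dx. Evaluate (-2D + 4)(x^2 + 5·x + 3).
4 x^{2} + 16 x + 2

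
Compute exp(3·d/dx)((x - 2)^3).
x^{3} + 3 x^{2} + 3 x + 1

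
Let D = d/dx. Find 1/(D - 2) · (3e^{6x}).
\frac{3 e^{6 x}}{4}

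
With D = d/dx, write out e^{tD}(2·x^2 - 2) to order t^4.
2 t^{2} + 4 t x + 2 x^{2} - 2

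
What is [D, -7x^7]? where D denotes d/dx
- 49 x^{6}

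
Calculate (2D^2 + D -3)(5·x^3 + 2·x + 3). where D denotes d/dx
- 15 x^{3} + 15 x^{2} + 54 x - 7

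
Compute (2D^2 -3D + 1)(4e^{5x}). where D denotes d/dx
144 e^{5 x}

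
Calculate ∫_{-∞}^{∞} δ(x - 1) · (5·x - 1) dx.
4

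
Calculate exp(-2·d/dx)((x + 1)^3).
x^{3} - 3 x^{2} + 3 x - 1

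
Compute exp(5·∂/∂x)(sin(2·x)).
\sin{\left(2 x + 10 \right)}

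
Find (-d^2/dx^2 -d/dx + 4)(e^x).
2 e^{x}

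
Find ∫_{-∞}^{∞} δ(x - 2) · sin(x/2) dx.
\sin{\left(1 \right)}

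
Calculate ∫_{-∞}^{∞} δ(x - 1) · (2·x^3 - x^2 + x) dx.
2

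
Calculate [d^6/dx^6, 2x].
12\frac{d^{5}}{dx^{5}}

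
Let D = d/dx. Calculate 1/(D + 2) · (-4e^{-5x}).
\frac{4 e^{- 5 x}}{3}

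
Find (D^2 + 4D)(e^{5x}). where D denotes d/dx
45 e^{5 x}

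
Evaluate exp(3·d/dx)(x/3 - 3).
\frac{x}{3} - 2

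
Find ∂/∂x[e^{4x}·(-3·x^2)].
6 x \left(- 2 x - 1\right) e^{4 x}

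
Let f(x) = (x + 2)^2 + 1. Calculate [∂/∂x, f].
2 x + 4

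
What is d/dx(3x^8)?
24 x^{7}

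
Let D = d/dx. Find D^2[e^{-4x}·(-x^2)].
2 \left(- 8 x^{2} + 8 x - 1\right) e^{- 4 x}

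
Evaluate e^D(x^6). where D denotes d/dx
x^{6} + 6 x^{5} + 15 x^{4} + 20 x^{3} + 15 x^{2} + 6 x + 1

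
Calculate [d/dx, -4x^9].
- 36 x^{8}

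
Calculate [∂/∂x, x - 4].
1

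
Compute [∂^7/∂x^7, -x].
-7\frac{d^{6}}{dx^{6}}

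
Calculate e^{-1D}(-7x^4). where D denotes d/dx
- 7 x^{4} + 28 x^{3} - 42 x^{2} + 28 x - 7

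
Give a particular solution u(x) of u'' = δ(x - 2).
\frac{|x - 2|}{2}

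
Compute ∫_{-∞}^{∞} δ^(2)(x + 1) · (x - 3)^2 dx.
2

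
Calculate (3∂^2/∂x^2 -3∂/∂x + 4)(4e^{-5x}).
376 e^{- 5 x}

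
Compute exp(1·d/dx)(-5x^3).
- 5 x^{3} - 15 x^{2} - 15 x - 5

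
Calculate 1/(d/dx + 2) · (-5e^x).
- \frac{5 e^{x}}{3}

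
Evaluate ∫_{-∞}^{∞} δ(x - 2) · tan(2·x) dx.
\tan{\left(4 \right)}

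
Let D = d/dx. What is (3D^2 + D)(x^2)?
2 x + 6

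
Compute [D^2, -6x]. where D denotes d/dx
-12D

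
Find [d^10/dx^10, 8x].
80\frac{d^{9}}{dx^{9}}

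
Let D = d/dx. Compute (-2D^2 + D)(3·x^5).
15 x^{3} \left(x - 8\right)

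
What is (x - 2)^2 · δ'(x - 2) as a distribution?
0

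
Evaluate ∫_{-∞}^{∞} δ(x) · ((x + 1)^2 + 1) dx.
2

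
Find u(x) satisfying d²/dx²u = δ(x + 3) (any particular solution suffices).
\frac{|x + 3|}{2}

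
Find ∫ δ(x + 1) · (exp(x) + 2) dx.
e^{-1} + 2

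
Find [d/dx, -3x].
-3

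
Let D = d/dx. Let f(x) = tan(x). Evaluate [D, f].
\frac{1}{\cos^{2}{\left(x \right)}}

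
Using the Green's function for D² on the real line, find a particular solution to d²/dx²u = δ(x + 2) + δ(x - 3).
\frac{|x + 2|}{2} + \frac{|x - 3|}{2}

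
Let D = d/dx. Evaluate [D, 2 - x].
-1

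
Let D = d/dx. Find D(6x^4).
24 x^{3}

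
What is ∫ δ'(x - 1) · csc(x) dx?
\cot{\left(1 \right)} \csc{\left(1 \right)}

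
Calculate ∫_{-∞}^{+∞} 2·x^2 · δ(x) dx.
0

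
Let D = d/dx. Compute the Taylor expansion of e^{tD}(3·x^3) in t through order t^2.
3 x \left(3 t^{2} + 3 t x + x^{2}\right)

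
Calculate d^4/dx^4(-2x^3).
0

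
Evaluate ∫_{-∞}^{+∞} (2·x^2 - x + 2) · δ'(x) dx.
1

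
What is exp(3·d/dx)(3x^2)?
3 x^{2} + 18 x + 27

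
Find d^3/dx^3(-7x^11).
- 6930 x^{8}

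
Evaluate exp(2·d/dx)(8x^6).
8 x^{6} + 96 x^{5} + 480 x^{4} + 1280 x^{3} + 1920 x^{2} + 1536 x + 512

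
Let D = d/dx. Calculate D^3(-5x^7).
- 1050 x^{4}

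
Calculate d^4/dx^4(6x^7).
5040 x^{3}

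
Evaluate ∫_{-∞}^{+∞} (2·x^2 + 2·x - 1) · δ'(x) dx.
-2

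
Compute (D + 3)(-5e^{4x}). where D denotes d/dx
- 35 e^{4 x}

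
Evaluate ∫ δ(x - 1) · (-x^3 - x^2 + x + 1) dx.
0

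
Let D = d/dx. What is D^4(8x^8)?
13440 x^{4}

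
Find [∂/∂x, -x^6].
- 6 x^{5}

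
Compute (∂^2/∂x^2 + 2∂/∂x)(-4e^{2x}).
- 32 e^{2 x}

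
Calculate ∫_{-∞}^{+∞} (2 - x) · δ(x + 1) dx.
3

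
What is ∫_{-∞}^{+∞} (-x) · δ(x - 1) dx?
-1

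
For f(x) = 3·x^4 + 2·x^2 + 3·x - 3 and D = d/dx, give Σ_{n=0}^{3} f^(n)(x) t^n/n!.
12 t^{3} x + t^{2} \left(18 x^{2} + 2\right) + t \left(12 x^{3} + 4 x + 3\right) + 3 x^{4} + 2 x^{2} + 3 x - 3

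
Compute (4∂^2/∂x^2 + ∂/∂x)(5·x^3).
15 x \left(x + 8\right)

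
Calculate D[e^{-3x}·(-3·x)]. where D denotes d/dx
3 \left(3 x - 1\right) e^{- 3 x}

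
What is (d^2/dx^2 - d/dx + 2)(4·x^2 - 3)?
8 x^{2} - 8 x + 2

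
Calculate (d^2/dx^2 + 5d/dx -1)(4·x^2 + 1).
- 4 x^{2} + 40 x + 7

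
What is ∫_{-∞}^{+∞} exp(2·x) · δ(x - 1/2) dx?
e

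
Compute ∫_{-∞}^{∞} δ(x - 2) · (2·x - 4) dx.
0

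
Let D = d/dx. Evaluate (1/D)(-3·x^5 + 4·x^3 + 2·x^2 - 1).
- \frac{x^{6}}{2} + x^{4} + \frac{2 x^{3}}{3} - x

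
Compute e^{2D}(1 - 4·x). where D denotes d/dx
- 4 x - 7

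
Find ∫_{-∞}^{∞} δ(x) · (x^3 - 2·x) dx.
0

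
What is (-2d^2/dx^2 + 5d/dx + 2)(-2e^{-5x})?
146 e^{- 5 x}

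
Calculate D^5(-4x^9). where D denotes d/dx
- 60480 x^{4}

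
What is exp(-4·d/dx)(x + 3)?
x - 1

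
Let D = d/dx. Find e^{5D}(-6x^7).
- 6 x^{7} - 210 x^{6} - 3150 x^{5} - 26250 x^{4} - 131250 x^{3} - 393750 x^{2} - 656250 x - 468750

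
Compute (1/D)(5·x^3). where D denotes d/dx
\frac{5 x^{4}}{4}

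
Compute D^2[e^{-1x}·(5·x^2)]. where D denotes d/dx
5 \left(x^{2} - 4 x + 2\right) e^{- x}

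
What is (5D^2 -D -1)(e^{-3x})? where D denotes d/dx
47 e^{- 3 x}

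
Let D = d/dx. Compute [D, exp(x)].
e^{x}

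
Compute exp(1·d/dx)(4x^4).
4 x^{4} + 16 x^{3} + 24 x^{2} + 16 x + 4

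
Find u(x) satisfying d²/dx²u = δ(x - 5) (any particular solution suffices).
\frac{|x - 5|}{2}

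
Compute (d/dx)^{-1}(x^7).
\frac{x^{8}}{8}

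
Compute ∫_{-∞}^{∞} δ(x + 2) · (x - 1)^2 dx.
9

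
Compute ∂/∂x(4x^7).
28 x^{6}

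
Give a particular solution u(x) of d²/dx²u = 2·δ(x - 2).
|x - 2|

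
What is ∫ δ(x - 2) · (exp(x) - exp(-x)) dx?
2 \sinh{\left(2 \right)}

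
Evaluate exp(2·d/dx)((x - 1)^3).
x^{3} + 3 x^{2} + 3 x + 1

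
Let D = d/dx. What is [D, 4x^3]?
12 x^{2}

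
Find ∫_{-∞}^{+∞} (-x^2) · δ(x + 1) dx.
-1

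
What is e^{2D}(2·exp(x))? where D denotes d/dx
2 e^{x + 2}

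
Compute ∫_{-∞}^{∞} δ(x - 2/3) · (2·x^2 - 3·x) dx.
- \frac{10}{9}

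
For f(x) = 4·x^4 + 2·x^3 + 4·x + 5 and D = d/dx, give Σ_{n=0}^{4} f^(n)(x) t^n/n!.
4 t^{4} + t^{3} \left(16 x + 2\right) + 6 t^{2} x \left(4 x + 1\right) + 2 t \left(8 x^{3} + 3 x^{2} + 2\right) + 4 x^{4} + 2 x^{3} + 4 x + 5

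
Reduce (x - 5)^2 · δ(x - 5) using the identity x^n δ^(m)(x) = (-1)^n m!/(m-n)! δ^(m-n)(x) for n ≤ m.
0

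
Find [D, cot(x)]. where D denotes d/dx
- \frac{1}{\sin^{2}{\left(x \right)}}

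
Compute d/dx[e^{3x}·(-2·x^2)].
2 x \left(- 3 x - 2\right) e^{3 x}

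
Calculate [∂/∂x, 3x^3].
9 x^{2}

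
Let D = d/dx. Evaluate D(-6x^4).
- 24 x^{3}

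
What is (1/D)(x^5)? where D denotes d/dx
\frac{x^{6}}{6}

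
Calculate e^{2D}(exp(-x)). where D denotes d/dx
e^{- x - 2}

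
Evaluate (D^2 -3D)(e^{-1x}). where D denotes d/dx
4 e^{- x}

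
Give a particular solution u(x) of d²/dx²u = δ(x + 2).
\frac{|x + 2|}{2}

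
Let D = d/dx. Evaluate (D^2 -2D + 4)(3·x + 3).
12 x + 6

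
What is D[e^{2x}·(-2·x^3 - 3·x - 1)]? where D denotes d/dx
\left(- 4 x^{3} - 6 x^{2} - 6 x - 5\right) e^{2 x}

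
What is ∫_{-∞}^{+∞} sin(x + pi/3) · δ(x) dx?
\frac{\sqrt{3}}{2}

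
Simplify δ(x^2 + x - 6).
\frac{\delta(x - 2) + \delta(x + 3)}{5}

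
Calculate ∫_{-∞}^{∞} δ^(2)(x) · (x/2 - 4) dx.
0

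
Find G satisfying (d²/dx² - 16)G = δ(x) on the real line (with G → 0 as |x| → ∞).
-\frac{e^{-4|x|}}{8}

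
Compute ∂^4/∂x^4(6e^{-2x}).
96 e^{- 2 x}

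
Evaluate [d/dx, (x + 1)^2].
2 x + 2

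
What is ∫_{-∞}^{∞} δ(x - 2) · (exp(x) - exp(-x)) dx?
2 \sinh{\left(2 \right)}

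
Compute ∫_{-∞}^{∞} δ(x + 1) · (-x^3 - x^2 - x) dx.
1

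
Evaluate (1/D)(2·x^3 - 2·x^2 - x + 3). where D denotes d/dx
\frac{x^{4}}{2} - \frac{2 x^{3}}{3} - \frac{x^{2}}{2} + 3 x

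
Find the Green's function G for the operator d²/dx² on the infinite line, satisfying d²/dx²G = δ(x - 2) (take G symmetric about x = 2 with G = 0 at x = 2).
\frac{|x - 2|}{2}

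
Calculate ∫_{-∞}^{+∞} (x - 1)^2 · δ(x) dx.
1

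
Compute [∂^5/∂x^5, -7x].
-35\frac{d^{4}}{dx^{4}}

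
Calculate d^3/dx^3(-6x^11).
- 5940 x^{8}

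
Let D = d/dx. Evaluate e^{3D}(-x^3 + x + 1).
- x^{3} - 9 x^{2} - 26 x - 23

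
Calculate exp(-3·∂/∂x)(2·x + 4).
2 x - 2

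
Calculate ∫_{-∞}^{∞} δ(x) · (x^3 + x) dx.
0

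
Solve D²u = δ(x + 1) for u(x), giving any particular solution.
\frac{|x + 1|}{2}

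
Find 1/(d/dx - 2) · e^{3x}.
e^{3 x}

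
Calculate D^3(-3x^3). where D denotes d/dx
-18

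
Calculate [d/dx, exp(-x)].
- e^{- x}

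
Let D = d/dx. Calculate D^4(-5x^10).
- 25200 x^{6}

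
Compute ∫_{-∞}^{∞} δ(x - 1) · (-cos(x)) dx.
- \cos{\left(1 \right)}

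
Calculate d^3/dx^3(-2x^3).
-12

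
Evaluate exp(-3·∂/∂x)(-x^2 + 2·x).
- x^{2} + 8 x - 15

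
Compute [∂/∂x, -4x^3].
- 12 x^{2}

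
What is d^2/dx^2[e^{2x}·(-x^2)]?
\left(- 4 x^{2} - 8 x - 2\right) e^{2 x}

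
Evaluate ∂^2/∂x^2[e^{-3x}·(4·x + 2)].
6 \left(6 x - 1\right) e^{- 3 x}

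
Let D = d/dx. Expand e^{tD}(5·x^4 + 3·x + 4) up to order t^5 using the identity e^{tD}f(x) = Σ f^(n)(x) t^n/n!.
5 t^{4} + 20 t^{3} x + 30 t^{2} x^{2} + t \left(20 x^{3} + 3\right) + 5 x^{4} + 3 x + 4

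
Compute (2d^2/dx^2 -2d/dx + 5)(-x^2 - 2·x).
x \left(- 5 x - 6\right)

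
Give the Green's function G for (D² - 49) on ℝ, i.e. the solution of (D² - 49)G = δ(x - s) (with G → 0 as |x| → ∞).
-\frac{e^{-7|x-s|}}{14}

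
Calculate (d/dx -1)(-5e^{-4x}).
25 e^{- 4 x}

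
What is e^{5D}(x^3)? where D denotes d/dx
x^{3} + 15 x^{2} + 75 x + 125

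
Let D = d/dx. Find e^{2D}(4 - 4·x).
- 4 x - 4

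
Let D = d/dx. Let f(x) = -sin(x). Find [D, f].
- \cos{\left(x \right)}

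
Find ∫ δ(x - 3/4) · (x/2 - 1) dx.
- \frac{5}{8}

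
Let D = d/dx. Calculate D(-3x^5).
- 15 x^{4}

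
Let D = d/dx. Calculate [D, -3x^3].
- 9 x^{2}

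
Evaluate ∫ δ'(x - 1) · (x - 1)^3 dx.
0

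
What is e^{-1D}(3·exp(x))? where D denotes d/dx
3 e^{x - 1}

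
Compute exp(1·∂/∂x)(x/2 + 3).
\frac{x}{2} + \frac{7}{2}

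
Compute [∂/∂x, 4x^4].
16 x^{3}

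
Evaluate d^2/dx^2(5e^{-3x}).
45 e^{- 3 x}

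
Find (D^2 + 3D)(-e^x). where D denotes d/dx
- 4 e^{x}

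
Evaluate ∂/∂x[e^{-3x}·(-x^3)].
3 x^{2} \left(x - 1\right) e^{- 3 x}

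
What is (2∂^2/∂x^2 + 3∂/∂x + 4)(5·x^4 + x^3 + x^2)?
20 x^{4} + 64 x^{3} + 133 x^{2} + 18 x + 4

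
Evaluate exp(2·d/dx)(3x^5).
3 x^{5} + 30 x^{4} + 120 x^{3} + 240 x^{2} + 240 x + 96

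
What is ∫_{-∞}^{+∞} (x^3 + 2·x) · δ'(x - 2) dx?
-14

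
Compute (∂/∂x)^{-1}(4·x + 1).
2 x^{2} + x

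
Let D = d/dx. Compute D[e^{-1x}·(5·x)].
5 \left(1 - x\right) e^{- x}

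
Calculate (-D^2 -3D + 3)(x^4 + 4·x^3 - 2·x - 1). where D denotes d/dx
3 x^{4} - 48 x^{2} - 30 x + 3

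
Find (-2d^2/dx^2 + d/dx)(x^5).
5 x^{3} \left(x - 8\right)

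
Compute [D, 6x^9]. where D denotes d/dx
54 x^{8}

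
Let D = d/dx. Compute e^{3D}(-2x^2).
- 2 x^{2} - 12 x - 18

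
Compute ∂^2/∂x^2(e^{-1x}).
e^{- x}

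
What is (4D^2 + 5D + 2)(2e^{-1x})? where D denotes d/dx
2 e^{- x}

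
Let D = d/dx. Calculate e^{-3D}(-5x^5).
- 5 x^{5} + 75 x^{4} - 450 x^{3} + 1350 x^{2} - 2025 x + 1215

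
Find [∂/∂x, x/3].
\frac{1}{3}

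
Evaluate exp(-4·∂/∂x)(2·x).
2 x - 8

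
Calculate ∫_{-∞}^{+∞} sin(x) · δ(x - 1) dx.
\sin{\left(1 \right)}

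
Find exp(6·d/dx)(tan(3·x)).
\tan{\left(3 x + 18 \right)}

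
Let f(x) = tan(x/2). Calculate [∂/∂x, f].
\frac{1}{\cos{\left(x \right)} + 1}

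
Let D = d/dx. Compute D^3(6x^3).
36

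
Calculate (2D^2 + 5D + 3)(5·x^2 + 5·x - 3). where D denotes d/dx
15 x^{2} + 65 x + 36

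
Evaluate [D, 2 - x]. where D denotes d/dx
-1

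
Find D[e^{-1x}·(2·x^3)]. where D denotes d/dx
2 x^{2} \left(3 - x\right) e^{- x}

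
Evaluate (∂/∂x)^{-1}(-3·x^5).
- \frac{x^{6}}{2}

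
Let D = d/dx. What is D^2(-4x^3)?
- 24 x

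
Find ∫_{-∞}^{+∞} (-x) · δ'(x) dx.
1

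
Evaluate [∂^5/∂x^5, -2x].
-10\frac{d^{4}}{dx^{4}}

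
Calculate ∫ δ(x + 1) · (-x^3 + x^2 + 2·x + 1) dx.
1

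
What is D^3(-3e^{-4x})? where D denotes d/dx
192 e^{- 4 x}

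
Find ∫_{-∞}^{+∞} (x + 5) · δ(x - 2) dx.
7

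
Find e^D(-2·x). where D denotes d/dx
- 2 x - 2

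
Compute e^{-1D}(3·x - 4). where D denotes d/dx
3 x - 7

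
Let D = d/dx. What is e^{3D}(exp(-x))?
e^{- x - 3}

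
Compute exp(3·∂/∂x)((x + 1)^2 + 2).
x^{2} + 8 x + 18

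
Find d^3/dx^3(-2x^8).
- 672 x^{5}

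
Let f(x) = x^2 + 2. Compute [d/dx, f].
2 x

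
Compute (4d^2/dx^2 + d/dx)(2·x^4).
8 x^{2} \left(x + 12\right)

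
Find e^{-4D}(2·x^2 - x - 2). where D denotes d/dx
2 x^{2} - 17 x + 34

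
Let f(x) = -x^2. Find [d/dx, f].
- 2 x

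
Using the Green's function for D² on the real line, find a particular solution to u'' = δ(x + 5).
\frac{|x + 5|}{2}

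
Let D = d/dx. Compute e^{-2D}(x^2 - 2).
x^{2} - 4 x + 2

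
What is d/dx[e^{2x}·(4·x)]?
\left(8 x + 4\right) e^{2 x}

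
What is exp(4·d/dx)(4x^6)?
4 x^{6} + 96 x^{5} + 960 x^{4} + 5120 x^{3} + 15360 x^{2} + 24576 x + 16384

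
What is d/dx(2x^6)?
12 x^{5}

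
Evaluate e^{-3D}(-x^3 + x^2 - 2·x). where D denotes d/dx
- x^{3} + 10 x^{2} - 35 x + 42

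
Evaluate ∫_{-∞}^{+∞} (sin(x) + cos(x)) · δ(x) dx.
1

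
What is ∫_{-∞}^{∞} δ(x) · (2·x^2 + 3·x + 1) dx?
1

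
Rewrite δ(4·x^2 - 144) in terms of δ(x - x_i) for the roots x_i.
\frac{\delta(x - 6) + \delta(x + 6)}{48}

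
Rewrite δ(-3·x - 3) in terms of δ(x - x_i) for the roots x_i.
\frac{\delta(x + 1)}{3}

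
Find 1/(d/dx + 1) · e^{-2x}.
- e^{- 2 x}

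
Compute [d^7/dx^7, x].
7\frac{d^{6}}{dx^{6}}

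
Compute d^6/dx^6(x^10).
151200 x^{4}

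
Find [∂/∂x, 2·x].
2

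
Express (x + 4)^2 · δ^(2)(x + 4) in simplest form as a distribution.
2\delta(x + 4)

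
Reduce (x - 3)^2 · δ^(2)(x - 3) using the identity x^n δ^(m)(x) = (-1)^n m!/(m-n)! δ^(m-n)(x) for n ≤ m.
2\delta(x - 3)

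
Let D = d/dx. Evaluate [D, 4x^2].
8 x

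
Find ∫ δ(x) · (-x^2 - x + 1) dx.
1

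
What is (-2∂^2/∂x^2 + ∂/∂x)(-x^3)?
3 x \left(4 - x\right)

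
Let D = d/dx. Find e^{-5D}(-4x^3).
- 4 x^{3} + 60 x^{2} - 300 x + 500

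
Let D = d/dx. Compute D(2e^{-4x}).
- 8 e^{- 4 x}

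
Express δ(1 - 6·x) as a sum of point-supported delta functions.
\frac{\delta(x - 1/6)}{6}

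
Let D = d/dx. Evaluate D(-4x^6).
- 24 x^{5}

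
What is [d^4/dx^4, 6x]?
24\frac{d^{3}}{dx^{3}}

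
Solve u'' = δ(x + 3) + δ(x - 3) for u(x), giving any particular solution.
\frac{|x + 3|}{2} + \frac{|x - 3|}{2}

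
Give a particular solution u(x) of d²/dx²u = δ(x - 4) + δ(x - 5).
\frac{|x - 4|}{2} + \frac{|x - 5|}{2}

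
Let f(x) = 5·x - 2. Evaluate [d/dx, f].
5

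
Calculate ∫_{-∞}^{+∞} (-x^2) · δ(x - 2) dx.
-4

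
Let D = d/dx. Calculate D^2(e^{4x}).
16 e^{4 x}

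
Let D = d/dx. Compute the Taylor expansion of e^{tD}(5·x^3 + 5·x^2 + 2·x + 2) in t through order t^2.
t^{2} \left(15 x + 5\right) + t \left(15 x^{2} + 10 x + 2\right) + 5 x^{3} + 5 x^{2} + 2 x + 2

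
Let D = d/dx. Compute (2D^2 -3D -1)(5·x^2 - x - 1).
- 5 x^{2} - 29 x + 24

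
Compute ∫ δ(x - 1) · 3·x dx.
3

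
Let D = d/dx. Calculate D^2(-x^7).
- 42 x^{5}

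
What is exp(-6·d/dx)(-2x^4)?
- 2 x^{4} + 48 x^{3} - 432 x^{2} + 1728 x - 2592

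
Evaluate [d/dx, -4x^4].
- 16 x^{3}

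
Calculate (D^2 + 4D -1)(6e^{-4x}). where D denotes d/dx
- 6 e^{- 4 x}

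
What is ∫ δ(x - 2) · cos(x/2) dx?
\cos{\left(1 \right)}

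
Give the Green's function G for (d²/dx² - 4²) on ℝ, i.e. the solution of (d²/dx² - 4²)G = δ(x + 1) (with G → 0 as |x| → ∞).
-\frac{e^{-4|x + 1|}}{8}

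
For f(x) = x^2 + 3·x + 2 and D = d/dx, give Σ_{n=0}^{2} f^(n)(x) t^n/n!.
t^{2} + t \left(2 x + 3\right) + x^{2} + 3 x + 2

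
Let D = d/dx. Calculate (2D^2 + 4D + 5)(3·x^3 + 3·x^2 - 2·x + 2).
15 x^{3} + 51 x^{2} + 50 x + 14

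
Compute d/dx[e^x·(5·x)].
5 \left(x + 1\right) e^{x}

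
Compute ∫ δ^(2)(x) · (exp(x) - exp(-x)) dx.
0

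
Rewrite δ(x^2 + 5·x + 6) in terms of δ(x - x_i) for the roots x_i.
\frac{\delta(x + 3) + \delta(x + 2)}{1}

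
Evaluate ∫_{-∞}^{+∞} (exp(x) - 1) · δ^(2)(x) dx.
1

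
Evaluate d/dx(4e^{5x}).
20 e^{5 x}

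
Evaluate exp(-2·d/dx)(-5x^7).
- 5 x^{7} + 70 x^{6} - 420 x^{5} + 1400 x^{4} - 2800 x^{3} + 3360 x^{2} - 2240 x + 640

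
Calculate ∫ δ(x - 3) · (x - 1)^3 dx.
8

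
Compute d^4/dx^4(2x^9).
6048 x^{5}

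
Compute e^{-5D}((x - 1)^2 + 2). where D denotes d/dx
x^{2} - 12 x + 38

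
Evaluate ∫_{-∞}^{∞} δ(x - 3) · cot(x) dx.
\cot{\left(3 \right)}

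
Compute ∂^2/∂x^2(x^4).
12 x^{2}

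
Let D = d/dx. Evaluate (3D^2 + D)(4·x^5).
20 x^{3} \left(x + 12\right)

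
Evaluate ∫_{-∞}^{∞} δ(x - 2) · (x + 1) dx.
3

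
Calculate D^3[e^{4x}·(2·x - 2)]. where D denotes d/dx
\left(128 x - 32\right) e^{4 x}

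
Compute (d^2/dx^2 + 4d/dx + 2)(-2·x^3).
4 x \left(- x^{2} - 6 x - 3\right)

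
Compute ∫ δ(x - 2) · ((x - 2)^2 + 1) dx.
1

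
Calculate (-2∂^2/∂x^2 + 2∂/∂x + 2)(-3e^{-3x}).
66 e^{- 3 x}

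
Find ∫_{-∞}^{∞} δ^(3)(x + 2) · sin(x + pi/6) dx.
\sin{\left(\frac{\pi}{3} + 2 \right)}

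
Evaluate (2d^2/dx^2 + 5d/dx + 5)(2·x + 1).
10 x + 15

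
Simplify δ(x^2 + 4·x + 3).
\frac{\delta(x + 3) + \delta(x + 1)}{2}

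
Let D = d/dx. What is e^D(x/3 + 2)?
\frac{x}{3} + \frac{7}{3}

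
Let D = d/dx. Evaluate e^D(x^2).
x^{2} + 2 x + 1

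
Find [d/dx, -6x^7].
- 42 x^{6}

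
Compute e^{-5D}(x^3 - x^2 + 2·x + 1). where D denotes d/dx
x^{3} - 16 x^{2} + 87 x - 159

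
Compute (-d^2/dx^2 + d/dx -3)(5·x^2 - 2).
- 15 x^{2} + 10 x - 4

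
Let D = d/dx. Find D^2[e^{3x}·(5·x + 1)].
\left(45 x + 39\right) e^{3 x}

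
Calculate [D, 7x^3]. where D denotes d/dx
21 x^{2}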